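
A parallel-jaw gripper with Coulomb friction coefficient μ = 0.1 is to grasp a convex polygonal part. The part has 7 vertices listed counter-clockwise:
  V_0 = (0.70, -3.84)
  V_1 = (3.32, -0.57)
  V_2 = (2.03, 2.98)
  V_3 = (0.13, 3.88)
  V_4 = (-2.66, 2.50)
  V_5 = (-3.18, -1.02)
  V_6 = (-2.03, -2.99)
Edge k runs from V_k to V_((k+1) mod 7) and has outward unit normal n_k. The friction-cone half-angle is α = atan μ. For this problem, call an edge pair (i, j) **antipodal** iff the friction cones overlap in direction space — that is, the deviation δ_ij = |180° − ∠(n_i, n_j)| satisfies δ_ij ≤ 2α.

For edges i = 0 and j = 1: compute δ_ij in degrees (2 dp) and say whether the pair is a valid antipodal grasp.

α = atan 0.1 = 5.71°;  2α = 11.42°
edge 0: e_0 = (+2.62, +3.27);  n_0 = (+0.7804, -0.6253)
edge 1: e_1 = (-1.29, +3.55);  n_1 = (+0.9399, +0.3415)
∠(n_0, n_1) = 58.67°
δ = |180° − 58.67°| = 121.33°
121.33° > 2α = 11.42°  →  invalid

δ = 121.33°, invalid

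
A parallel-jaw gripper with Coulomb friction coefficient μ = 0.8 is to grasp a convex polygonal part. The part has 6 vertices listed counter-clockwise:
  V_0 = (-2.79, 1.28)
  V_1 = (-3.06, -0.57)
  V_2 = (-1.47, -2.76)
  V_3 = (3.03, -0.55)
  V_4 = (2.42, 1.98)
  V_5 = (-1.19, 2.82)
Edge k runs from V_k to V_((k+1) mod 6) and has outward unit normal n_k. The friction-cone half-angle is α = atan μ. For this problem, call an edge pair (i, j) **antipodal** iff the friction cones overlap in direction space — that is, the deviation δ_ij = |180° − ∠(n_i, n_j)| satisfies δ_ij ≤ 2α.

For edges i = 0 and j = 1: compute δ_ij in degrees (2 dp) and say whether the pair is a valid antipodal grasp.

δ = 135.72°, invalid

α = atan 0.8 = 38.66°;  2α = 77.32°
edge 0: e_0 = (-0.27, -1.85);  n_0 = (-0.9895, +0.1444)
edge 1: e_1 = (+1.59, -2.19);  n_1 = (-0.8092, -0.5875)
∠(n_0, n_1) = 44.28°
δ = |180° − 44.28°| = 135.72°
135.72° > 2α = 77.32°  →  invalid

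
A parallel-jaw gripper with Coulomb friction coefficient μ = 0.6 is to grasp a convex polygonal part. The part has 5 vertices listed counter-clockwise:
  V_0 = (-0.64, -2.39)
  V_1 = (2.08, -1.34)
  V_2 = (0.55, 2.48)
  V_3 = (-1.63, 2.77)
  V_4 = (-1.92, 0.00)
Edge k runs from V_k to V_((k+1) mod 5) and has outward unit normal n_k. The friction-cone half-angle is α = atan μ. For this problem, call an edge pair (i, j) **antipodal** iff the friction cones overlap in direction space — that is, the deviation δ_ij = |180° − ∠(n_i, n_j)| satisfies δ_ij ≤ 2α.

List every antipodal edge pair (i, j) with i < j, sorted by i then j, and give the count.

count = 4; pairs: (0,2), (1,3), (1,4), (2,4)

α = atan 0.6 = 30.96°;  2α = 61.93°
n_0 = (+0.3601, -0.9329)
n_1 = (+0.9283, +0.3718)
n_2 = (+0.1319, +0.9913)
n_3 = (-0.9946, +0.1041)
n_4 = (-0.8815, -0.4721)
  (0,1): δ = 89.28°  ·
  (0,2): δ = 28.69°  ✓
  (0,3): δ = 62.92°  ·
  (0,4): δ = 97.06°  ·
  (1,2): δ = 119.40°  ·
  (1,3): δ = 27.80°  ✓
  (1,4): δ = 6.34°  ✓
  (2,3): δ = 88.40°  ·
  (2,4): δ = 54.25°  ✓
  (3,4): δ = 145.85°  ·
antipodal pairs: 4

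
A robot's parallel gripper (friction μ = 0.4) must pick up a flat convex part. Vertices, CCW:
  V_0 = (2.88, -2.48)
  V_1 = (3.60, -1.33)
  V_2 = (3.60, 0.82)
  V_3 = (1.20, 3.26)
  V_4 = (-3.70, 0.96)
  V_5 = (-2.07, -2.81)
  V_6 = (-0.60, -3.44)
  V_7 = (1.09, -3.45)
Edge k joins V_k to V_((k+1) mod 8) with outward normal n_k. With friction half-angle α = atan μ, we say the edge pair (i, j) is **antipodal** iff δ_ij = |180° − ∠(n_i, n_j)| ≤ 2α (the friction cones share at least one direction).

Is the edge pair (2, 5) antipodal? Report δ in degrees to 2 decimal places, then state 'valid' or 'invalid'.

α = atan 0.4 = 21.80°;  2α = 43.60°
edge 2: e_2 = (-2.40, +2.44);  n_2 = (+0.7129, +0.7012)
edge 5: e_5 = (+1.47, -0.63);  n_5 = (-0.3939, -0.9191)
∠(n_2, n_5) = 157.73°
δ = |180° − 157.73°| = 22.27°
22.27° ≤ 2α = 43.60°  →  valid

δ = 22.27°, valid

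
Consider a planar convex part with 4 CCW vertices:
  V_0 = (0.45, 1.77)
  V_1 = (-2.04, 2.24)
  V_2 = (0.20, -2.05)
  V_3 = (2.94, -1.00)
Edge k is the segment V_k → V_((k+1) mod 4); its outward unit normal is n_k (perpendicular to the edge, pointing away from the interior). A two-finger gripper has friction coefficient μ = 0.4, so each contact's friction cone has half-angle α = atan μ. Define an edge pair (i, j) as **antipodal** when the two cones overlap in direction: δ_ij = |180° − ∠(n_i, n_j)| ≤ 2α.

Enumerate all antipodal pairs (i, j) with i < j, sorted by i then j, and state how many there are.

α = atan 0.4 = 21.80°;  2α = 43.60°
n_0 = (+0.1855, +0.9826)
n_1 = (-0.8864, -0.4628)
n_2 = (+0.3578, -0.9338)
n_3 = (+0.7437, +0.6685)
  (0,1): δ = 51.74°  ·
  (0,2): δ = 31.66°  ✓
  (0,3): δ = 142.64°  ·
  (1,2): δ = 96.60°  ·
  (1,3): δ = 14.38°  ✓
  (2,3): δ = 69.01°  ·
antipodal pairs: 2

count = 2; pairs: (0,2), (1,3)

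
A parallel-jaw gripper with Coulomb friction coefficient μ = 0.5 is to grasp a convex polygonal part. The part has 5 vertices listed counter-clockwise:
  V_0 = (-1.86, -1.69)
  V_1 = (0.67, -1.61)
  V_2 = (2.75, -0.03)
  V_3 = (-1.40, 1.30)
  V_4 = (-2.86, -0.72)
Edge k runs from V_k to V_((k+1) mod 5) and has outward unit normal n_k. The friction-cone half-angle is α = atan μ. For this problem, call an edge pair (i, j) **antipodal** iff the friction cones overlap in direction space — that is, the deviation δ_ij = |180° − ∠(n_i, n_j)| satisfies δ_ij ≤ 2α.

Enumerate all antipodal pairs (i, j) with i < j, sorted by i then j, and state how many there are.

α = atan 0.5 = 26.57°;  2α = 53.13°
n_0 = (+0.0316, -0.9995)
n_1 = (+0.6049, -0.7963)
n_2 = (+0.3052, +0.9523)
n_3 = (-0.8105, +0.5858)
n_4 = (-0.6963, -0.7178)
  (0,1): δ = 144.59°  ·
  (0,2): δ = 19.58°  ✓
  (0,3): δ = 52.33°  ✓
  (0,4): δ = 134.06°  ·
  (1,2): δ = 54.99°  ·
  (1,3): δ = 16.92°  ✓
  (1,4): δ = 98.65°  ·
  (2,3): δ = 108.09°  ·
  (2,4): δ = 26.36°  ✓
  (3,4): δ = 98.27°  ·
antipodal pairs: 4

count = 4; pairs: (0,2), (0,3), (1,3), (2,4)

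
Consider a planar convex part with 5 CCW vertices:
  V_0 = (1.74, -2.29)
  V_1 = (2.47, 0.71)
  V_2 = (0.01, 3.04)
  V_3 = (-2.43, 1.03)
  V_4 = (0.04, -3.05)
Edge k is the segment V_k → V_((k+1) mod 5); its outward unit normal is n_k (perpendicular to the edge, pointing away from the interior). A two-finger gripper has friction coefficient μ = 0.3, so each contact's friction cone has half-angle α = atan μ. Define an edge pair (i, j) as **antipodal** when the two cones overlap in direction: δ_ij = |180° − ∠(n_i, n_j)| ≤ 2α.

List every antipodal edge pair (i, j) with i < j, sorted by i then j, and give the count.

count = 2; pairs: (1,3), (2,4)

α = atan 0.3 = 16.70°;  2α = 33.40°
n_0 = (+0.9716, -0.2364)
n_1 = (+0.6877, +0.7260)
n_2 = (-0.6358, +0.7718)
n_3 = (-0.8555, -0.5179)
n_4 = (+0.4081, -0.9129)
  (0,1): δ = 119.77°  ·
  (0,2): δ = 36.84°  ·
  (0,3): δ = 44.87°  ·
  (0,4): δ = 127.76°  ·
  (1,2): δ = 97.07°  ·
  (1,3): δ = 15.36°  ✓
  (1,4): δ = 67.53°  ·
  (2,3): δ = 98.29°  ·
  (2,4): δ = 15.39°  ✓
  (3,4): δ = 97.10°  ·
antipodal pairs: 2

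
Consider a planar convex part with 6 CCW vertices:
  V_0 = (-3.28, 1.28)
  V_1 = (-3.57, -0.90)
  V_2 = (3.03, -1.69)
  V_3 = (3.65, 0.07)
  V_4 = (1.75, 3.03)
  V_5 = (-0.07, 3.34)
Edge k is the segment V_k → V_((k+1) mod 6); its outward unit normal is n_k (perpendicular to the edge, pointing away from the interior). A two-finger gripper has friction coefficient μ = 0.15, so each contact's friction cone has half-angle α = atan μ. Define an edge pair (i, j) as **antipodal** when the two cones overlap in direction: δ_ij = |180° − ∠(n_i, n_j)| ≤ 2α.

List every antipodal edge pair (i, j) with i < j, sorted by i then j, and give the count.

count = 2; pairs: (0,2), (1,4)

α = atan 0.15 = 8.53°;  2α = 17.06°
n_0 = (-0.9913, +0.1319)
n_1 = (-0.1188, -0.9929)
n_2 = (+0.9432, -0.3323)
n_3 = (+0.8415, +0.5402)
n_4 = (+0.1679, +0.9858)
n_5 = (-0.5401, +0.8416)
  (0,1): δ = 89.25°  ·
  (0,2): δ = 11.83°  ✓
  (0,3): δ = 40.27°  ·
  (0,4): δ = 87.91°  ·
  (0,5): δ = 130.27°  ·
  (1,2): δ = 102.58°  ·
  (1,3): δ = 50.48°  ·
  (1,4): δ = 2.84°  ✓
  (1,5): δ = 39.52°  ·
  (2,3): δ = 127.90°  ·
  (2,4): δ = 80.26°  ·
  (2,5): δ = 37.90°  ·
  (3,4): δ = 132.36°  ·
  (3,5): δ = 90.01°  ·
  (4,5): δ = 137.64°  ·
antipodal pairs: 2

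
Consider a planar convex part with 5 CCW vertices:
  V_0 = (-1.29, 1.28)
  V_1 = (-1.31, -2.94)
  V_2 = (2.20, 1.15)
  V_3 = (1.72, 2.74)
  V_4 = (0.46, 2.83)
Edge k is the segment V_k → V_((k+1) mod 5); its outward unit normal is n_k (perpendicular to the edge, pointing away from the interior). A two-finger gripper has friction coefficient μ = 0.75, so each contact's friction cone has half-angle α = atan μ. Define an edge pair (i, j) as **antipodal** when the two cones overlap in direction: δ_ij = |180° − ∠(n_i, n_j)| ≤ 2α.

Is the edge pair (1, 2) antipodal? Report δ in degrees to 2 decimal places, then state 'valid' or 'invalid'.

α = atan 0.75 = 36.87°;  2α = 73.74°
edge 1: e_1 = (+3.51, +4.09);  n_1 = (+0.7589, -0.6512)
edge 2: e_2 = (-0.48, +1.59);  n_2 = (+0.9573, +0.2890)
∠(n_1, n_2) = 57.43°
δ = |180° − 57.43°| = 122.57°
122.57° > 2α = 73.74°  →  invalid

δ = 122.57°, invalid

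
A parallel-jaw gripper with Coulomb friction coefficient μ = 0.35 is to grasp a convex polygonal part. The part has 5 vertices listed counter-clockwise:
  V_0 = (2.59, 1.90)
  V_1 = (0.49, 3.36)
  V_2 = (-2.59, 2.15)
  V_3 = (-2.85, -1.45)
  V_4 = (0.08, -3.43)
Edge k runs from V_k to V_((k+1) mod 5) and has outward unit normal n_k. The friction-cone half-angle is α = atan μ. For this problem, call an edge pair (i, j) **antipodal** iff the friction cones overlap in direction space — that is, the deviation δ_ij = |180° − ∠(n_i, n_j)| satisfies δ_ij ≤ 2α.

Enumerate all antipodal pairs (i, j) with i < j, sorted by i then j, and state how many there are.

α = atan 0.35 = 19.29°;  2α = 38.58°
n_0 = (+0.5708, +0.8211)
n_1 = (-0.3657, +0.9308)
n_2 = (-0.9974, +0.0720)
n_3 = (-0.5599, -0.8286)
n_4 = (+0.9047, -0.4260)
  (0,1): δ = 123.74°  ·
  (0,2): δ = 59.32°  ·
  (0,3): δ = 0.76°  ✓
  (0,4): δ = 99.59°  ·
  (1,2): δ = 115.58°  ·
  (1,3): δ = 55.50°  ·
  (1,4): δ = 43.34°  ·
  (2,3): δ = 119.92°  ·
  (2,4): δ = 21.09°  ✓
  (3,4): δ = 81.17°  ·
antipodal pairs: 2

count = 2; pairs: (0,3), (2,4)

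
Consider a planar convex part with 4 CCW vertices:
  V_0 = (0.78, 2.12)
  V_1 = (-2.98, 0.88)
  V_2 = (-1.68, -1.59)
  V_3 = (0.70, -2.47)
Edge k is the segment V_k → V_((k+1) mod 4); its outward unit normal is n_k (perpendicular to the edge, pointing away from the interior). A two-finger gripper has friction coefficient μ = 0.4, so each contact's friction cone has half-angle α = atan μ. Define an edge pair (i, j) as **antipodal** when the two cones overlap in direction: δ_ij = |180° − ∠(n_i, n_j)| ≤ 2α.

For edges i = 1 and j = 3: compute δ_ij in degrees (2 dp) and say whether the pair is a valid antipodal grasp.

α = atan 0.4 = 21.80°;  2α = 43.60°
edge 1: e_1 = (+1.30, -2.47);  n_1 = (-0.8849, -0.4657)
edge 3: e_3 = (+0.08, +4.59);  n_3 = (+0.9998, -0.0174)
∠(n_1, n_3) = 151.24°
δ = |180° − 151.24°| = 28.76°
28.76° ≤ 2α = 43.60°  →  valid

δ = 28.76°, valid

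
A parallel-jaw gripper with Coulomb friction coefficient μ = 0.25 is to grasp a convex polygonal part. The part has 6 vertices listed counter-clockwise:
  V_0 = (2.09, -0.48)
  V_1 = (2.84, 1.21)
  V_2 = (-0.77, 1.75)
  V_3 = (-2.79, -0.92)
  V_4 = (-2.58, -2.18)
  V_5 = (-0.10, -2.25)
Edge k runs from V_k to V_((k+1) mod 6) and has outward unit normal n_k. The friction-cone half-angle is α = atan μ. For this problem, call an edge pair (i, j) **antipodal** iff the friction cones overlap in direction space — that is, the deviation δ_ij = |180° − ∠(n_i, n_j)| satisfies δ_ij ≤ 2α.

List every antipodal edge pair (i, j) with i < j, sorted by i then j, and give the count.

count = 3; pairs: (0,2), (1,4), (2,5)

α = atan 0.25 = 14.04°;  2α = 28.07°
n_0 = (+0.9140, -0.4056)
n_1 = (+0.1479, +0.9890)
n_2 = (-0.7975, +0.6033)
n_3 = (-0.9864, -0.1644)
n_4 = (-0.0282, -0.9996)
n_5 = (+0.6286, -0.7777)
  (0,1): δ = 74.58°  ·
  (0,2): δ = 13.18°  ✓
  (0,3): δ = 33.39°  ·
  (0,4): δ = 112.31°  ·
  (0,5): δ = 152.88°  ·
  (1,2): δ = 118.60°  ·
  (1,3): δ = 72.03°  ·
  (1,4): δ = 6.89°  ✓
  (1,5): δ = 47.45°  ·
  (2,3): δ = 133.43°  ·
  (2,4): δ = 54.51°  ·
  (2,5): δ = 13.94°  ✓
  (3,4): δ = 101.08°  ·
  (3,5): δ = 60.52°  ·
  (4,5): δ = 139.44°  ·
antipodal pairs: 3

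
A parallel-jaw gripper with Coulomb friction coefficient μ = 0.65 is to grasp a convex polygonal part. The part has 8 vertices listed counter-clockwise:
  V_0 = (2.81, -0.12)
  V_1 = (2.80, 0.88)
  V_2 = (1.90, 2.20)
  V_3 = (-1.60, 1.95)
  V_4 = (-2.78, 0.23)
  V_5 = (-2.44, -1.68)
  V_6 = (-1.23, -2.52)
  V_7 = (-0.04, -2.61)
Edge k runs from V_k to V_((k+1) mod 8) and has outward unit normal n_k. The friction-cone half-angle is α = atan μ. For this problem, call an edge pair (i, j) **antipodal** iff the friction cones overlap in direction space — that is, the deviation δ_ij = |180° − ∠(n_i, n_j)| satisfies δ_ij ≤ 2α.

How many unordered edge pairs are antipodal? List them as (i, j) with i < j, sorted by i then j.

count = 12; pairs: (0,3), (0,4), (0,5), (1,4), (1,5), (1,6), (2,5), (2,6), (2,7), (3,6), (3,7), (4,7)

α = atan 0.65 = 33.02°;  2α = 66.05°
n_0 = (+1.0000, +0.0100)
n_1 = (+0.8262, +0.5633)
n_2 = (-0.0712, +0.9975)
n_3 = (-0.8246, +0.5657)
n_4 = (-0.9845, -0.1753)
n_5 = (-0.5703, -0.8215)
n_6 = (-0.0754, -0.9972)
n_7 = (+0.6579, -0.7531)
  (0,1): δ = 146.29°  ·
  (0,2): δ = 86.49°  ·
  (0,3): δ = 35.02°  ✓
  (0,4): δ = 9.52°  ✓
  (0,5): δ = 54.66°  ✓
  (0,6): δ = 85.10°  ·
  (0,7): δ = 130.57°  ·
  (1,2): δ = 120.20°  ·
  (1,3): δ = 68.74°  ·
  (1,4): δ = 24.19°  ✓
  (1,5): δ = 20.94°  ✓
  (1,6): δ = 51.39°  ✓
  (1,7): δ = 96.86°  ·
  (2,3): δ = 128.54°  ·
  (2,4): δ = 83.99°  ·
  (2,5): δ = 38.85°  ✓
  (2,6): δ = 8.41°  ✓
  (2,7): δ = 37.06°  ✓
  (3,4): δ = 135.45°  ·
  (3,5): δ = 90.32°  ·
  (3,6): δ = 59.87°  ✓
  (3,7): δ = 14.40°  ✓
  (4,5): δ = 134.86°  ·
  (4,6): δ = 104.42°  ·
  (4,7): δ = 58.95°  ✓
  (5,6): δ = 149.56°  ·
  (5,7): δ = 104.09°  ·
  (6,7): δ = 134.53°  ·
antipodal pairs: 12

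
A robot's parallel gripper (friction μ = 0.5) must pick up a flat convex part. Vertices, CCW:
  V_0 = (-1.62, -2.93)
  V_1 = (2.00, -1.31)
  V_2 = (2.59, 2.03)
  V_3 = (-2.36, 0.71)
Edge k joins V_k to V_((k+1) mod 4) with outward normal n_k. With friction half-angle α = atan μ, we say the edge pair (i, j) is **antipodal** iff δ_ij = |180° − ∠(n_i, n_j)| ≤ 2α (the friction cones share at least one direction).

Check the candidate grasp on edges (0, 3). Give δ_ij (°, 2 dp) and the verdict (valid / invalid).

α = atan 0.5 = 26.57°;  2α = 53.13°
edge 0: e_0 = (+3.62, +1.62);  n_0 = (+0.4085, -0.9128)
edge 3: e_3 = (+0.74, -3.64);  n_3 = (-0.9800, -0.1992)
∠(n_0, n_3) = 102.62°
δ = |180° − 102.62°| = 77.38°
77.38° > 2α = 53.13°  →  invalid

δ = 77.38°, invalid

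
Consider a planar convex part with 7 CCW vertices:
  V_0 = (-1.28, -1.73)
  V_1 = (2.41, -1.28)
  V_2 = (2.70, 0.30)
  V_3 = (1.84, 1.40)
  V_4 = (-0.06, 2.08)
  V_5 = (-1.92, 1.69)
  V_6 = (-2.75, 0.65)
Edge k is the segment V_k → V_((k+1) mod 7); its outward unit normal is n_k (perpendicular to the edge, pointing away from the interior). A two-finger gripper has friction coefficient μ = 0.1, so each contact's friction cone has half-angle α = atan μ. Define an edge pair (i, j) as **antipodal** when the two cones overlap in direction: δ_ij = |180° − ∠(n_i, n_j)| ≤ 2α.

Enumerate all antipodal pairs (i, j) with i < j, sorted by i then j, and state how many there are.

count = 2; pairs: (0,4), (2,6)

α = atan 0.1 = 5.71°;  2α = 11.42°
n_0 = (+0.1211, -0.9926)
n_1 = (+0.9836, -0.1805)
n_2 = (+0.7878, +0.6159)
n_3 = (+0.3370, +0.9415)
n_4 = (-0.2052, +0.9787)
n_5 = (-0.7816, +0.6238)
n_6 = (-0.8508, -0.5255)
  (0,1): δ = 107.35°  ·
  (0,2): δ = 58.93°  ·
  (0,3): δ = 26.64°  ·
  (0,4): δ = 4.89°  ✓
  (0,5): δ = 44.45°  ·
  (0,6): δ = 114.75°  ·
  (1,2): δ = 131.58°  ·
  (1,3): δ = 99.29°  ·
  (1,4): δ = 67.76°  ·
  (1,5): δ = 28.19°  ·
  (1,6): δ = 42.10°  ·
  (2,3): δ = 147.71°  ·
  (2,4): δ = 116.18°  ·
  (2,5): δ = 76.61°  ·
  (2,6): δ = 6.32°  ✓
  (3,4): δ = 148.47°  ·
  (3,5): δ = 108.90°  ·
  (3,6): δ = 38.61°  ·
  (4,5): δ = 140.43°  ·
  (4,6): δ = 70.14°  ·
  (5,6): δ = 109.71°  ·
antipodal pairs: 2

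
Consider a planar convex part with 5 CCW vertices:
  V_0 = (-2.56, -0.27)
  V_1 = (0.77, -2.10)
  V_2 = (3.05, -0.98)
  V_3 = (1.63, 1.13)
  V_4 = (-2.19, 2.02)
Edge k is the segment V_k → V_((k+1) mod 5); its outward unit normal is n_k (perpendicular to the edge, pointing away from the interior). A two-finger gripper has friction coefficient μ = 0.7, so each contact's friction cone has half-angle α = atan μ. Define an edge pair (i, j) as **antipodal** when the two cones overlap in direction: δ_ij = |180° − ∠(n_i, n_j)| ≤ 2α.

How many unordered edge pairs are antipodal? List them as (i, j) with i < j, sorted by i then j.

count = 5; pairs: (0,2), (0,3), (1,3), (1,4), (2,4)

α = atan 0.7 = 34.99°;  2α = 69.98°
n_0 = (-0.4816, -0.8764)
n_1 = (+0.4409, -0.8976)
n_2 = (+0.8296, +0.5583)
n_3 = (+0.2269, +0.9739)
n_4 = (-0.9872, +0.1595)
  (0,1): δ = 125.05°  ·
  (0,2): δ = 27.27°  ✓
  (0,3): δ = 15.68°  ✓
  (0,4): δ = 109.61°  ·
  (1,2): δ = 82.22°  ·
  (1,3): δ = 39.28°  ✓
  (1,4): δ = 54.66°  ✓
  (2,3): δ = 137.06°  ·
  (2,4): δ = 43.12°  ✓
  (3,4): δ = 86.06°  ·
antipodal pairs: 5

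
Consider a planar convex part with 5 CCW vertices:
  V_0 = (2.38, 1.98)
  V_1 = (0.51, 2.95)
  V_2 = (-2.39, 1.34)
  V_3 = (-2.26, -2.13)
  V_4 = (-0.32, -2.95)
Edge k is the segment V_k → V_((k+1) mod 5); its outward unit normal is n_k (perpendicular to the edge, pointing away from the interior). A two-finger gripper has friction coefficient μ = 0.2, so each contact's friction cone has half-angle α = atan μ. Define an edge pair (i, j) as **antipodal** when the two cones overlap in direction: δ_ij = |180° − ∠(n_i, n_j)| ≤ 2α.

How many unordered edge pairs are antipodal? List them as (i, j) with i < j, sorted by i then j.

α = atan 0.2 = 11.31°;  2α = 22.62°
n_0 = (+0.4605, +0.8877)
n_1 = (-0.4854, +0.8743)
n_2 = (-0.9993, -0.0374)
n_3 = (-0.3893, -0.9211)
n_4 = (+0.8771, -0.4803)
  (0,1): δ = 123.55°  ·
  (0,2): δ = 60.44°  ·
  (0,3): δ = 4.50°  ✓
  (0,4): δ = 88.71°  ·
  (1,2): δ = 116.89°  ·
  (1,3): δ = 51.95°  ·
  (1,4): δ = 32.25°  ·
  (2,3): δ = 115.06°  ·
  (2,4): δ = 30.85°  ·
  (3,4): δ = 95.80°  ·
antipodal pairs: 1

count = 1; pairs: (0,3)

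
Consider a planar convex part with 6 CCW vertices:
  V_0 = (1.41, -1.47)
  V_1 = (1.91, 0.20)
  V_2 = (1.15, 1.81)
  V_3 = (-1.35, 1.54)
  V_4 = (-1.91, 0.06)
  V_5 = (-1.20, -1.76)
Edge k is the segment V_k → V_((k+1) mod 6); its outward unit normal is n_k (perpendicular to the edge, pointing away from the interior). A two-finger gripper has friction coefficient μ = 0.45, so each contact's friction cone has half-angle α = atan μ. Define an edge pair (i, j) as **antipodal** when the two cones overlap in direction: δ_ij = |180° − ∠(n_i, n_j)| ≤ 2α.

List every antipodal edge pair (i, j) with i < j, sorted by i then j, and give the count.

count = 5; pairs: (0,3), (0,4), (1,3), (1,4), (2,5)

α = atan 0.45 = 24.23°;  2α = 48.46°
n_0 = (+0.9580, -0.2868)
n_1 = (+0.9043, +0.4269)
n_2 = (-0.1074, +0.9942)
n_3 = (-0.9353, +0.3539)
n_4 = (-0.9316, -0.3634)
n_5 = (+0.1104, -0.9939)
  (0,1): δ = 138.06°  ·
  (0,2): δ = 67.17°  ·
  (0,3): δ = 4.06°  ✓
  (0,4): δ = 37.98°  ✓
  (0,5): δ = 113.01°  ·
  (1,2): δ = 109.11°  ·
  (1,3): δ = 46.00°  ✓
  (1,4): δ = 3.96°  ✓
  (1,5): δ = 71.07°  ·
  (2,3): δ = 116.89°  ·
  (2,4): δ = 74.85°  ·
  (2,5): δ = 0.18°  ✓
  (3,4): δ = 137.96°  ·
  (3,5): δ = 62.93°  ·
  (4,5): δ = 104.97°  ·
antipodal pairs: 5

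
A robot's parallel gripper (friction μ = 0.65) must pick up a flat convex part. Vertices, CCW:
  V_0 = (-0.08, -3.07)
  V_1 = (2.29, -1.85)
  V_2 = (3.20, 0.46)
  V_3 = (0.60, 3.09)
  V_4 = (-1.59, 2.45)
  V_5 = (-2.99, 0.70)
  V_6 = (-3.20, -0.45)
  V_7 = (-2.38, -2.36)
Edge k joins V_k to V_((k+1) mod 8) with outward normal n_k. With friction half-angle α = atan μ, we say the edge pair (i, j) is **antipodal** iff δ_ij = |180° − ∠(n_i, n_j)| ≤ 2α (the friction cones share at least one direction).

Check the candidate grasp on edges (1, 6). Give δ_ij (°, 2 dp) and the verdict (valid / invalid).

δ = 44.74°, valid

α = atan 0.65 = 33.02°;  2α = 66.05°
edge 1: e_1 = (+0.91, +2.31);  n_1 = (+0.9304, -0.3665)
edge 6: e_6 = (+0.82, -1.91);  n_6 = (-0.9189, -0.3945)
∠(n_1, n_6) = 135.26°
δ = |180° − 135.26°| = 44.74°
44.74° ≤ 2α = 66.05°  →  valid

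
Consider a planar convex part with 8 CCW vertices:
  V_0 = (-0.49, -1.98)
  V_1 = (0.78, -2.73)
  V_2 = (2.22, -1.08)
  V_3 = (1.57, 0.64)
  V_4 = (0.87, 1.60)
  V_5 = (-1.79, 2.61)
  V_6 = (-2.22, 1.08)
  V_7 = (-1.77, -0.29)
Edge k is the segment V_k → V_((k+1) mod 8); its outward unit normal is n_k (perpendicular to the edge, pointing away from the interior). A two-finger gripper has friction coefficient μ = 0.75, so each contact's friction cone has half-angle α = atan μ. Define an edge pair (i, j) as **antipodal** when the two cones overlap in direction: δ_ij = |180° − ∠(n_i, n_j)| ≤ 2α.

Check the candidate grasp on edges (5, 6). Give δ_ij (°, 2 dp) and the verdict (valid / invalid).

δ = 146.12°, invalid

α = atan 0.75 = 36.87°;  2α = 73.74°
edge 5: e_5 = (-0.43, -1.53);  n_5 = (-0.9627, +0.2706)
edge 6: e_6 = (+0.45, -1.37);  n_6 = (-0.9501, -0.3121)
∠(n_5, n_6) = 33.88°
δ = |180° − 33.88°| = 146.12°
146.12° > 2α = 73.74°  →  invalid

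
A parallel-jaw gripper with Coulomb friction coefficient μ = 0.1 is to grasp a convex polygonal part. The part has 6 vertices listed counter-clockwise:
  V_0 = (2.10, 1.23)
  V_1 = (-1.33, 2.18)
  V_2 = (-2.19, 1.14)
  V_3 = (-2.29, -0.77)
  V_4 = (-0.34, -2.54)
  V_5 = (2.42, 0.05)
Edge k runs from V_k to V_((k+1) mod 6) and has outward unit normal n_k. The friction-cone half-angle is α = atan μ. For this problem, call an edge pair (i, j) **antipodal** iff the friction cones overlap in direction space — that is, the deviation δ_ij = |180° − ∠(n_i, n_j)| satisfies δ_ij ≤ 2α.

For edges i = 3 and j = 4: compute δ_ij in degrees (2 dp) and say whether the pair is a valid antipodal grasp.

δ = 94.59°, invalid

α = atan 0.1 = 5.71°;  2α = 11.42°
edge 3: e_3 = (+1.95, -1.77);  n_3 = (-0.6721, -0.7405)
edge 4: e_4 = (+2.76, +2.59);  n_4 = (+0.6843, -0.7292)
∠(n_3, n_4) = 85.41°
δ = |180° − 85.41°| = 94.59°
94.59° > 2α = 11.42°  →  invalid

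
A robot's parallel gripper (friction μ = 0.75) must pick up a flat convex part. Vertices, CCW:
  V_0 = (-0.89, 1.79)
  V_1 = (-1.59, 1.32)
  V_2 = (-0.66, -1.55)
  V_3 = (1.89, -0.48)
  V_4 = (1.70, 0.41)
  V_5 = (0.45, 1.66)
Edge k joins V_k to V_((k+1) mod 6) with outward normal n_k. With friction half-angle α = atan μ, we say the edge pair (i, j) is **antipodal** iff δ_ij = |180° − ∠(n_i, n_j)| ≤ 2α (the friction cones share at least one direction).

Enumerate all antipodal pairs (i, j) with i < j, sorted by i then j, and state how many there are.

count = 7; pairs: (0,2), (0,3), (1,3), (1,4), (1,5), (2,4), (2,5)

α = atan 0.75 = 36.87°;  2α = 73.74°
n_0 = (-0.5574, +0.8302)
n_1 = (-0.9513, -0.3083)
n_2 = (+0.3869, -0.9221)
n_3 = (+0.9780, +0.2088)
n_4 = (+0.7071, +0.7071)
n_5 = (+0.0966, +0.9953)
  (0,1): δ = 105.92°  ·
  (0,2): δ = 11.12°  ✓
  (0,3): δ = 68.17°  ✓
  (0,4): δ = 101.12°  ·
  (0,5): δ = 140.58°  ·
  (1,2): δ = 85.19°  ·
  (1,3): δ = 5.90°  ✓
  (1,4): δ = 27.05°  ✓
  (1,5): δ = 66.50°  ✓
  (2,3): δ = 100.71°  ·
  (2,4): δ = 67.76°  ✓
  (2,5): δ = 28.30°  ✓
  (3,4): δ = 147.05°  ·
  (3,5): δ = 107.59°  ·
  (4,5): δ = 140.54°  ·
antipodal pairs: 7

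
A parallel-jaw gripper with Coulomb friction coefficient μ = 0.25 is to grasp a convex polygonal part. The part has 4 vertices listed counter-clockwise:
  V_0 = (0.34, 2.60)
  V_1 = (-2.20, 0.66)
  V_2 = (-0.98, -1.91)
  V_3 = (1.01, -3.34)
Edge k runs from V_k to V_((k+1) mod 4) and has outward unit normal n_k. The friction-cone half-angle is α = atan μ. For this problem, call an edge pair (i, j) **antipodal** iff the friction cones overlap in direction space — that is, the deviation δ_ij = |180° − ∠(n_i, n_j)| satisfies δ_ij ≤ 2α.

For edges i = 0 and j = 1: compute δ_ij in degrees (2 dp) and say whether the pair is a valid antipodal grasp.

δ = 101.98°, invalid

α = atan 0.25 = 14.04°;  2α = 28.07°
edge 0: e_0 = (-2.54, -1.94);  n_0 = (-0.6070, +0.7947)
edge 1: e_1 = (+1.22, -2.57);  n_1 = (-0.9034, -0.4288)
∠(n_0, n_1) = 78.02°
δ = |180° − 78.02°| = 101.98°
101.98° > 2α = 28.07°  →  invalid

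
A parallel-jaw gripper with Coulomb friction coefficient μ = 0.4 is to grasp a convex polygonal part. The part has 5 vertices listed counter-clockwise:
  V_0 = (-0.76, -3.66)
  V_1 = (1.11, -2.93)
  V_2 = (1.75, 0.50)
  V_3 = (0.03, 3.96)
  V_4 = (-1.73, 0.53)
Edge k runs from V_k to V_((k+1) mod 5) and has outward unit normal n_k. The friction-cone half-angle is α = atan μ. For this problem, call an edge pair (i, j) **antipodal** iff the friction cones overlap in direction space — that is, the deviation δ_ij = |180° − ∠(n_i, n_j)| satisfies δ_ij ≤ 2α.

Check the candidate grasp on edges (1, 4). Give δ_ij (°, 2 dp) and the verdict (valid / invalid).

δ = 23.60°, valid

α = atan 0.4 = 21.80°;  2α = 43.60°
edge 1: e_1 = (+0.64, +3.43);  n_1 = (+0.9830, -0.1834)
edge 4: e_4 = (+0.97, -4.19);  n_4 = (-0.9742, -0.2255)
∠(n_1, n_4) = 156.40°
δ = |180° − 156.40°| = 23.60°
23.60° ≤ 2α = 43.60°  →  valid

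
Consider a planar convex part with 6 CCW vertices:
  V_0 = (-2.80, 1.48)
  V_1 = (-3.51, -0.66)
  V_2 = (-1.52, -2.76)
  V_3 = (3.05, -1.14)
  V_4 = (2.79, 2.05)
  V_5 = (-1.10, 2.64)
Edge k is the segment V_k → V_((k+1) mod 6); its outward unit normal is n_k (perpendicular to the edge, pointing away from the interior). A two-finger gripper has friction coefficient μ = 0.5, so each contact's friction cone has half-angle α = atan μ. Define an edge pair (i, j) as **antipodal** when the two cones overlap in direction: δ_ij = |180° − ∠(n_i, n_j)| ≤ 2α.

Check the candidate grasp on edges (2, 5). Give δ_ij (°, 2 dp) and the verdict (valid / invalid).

α = atan 0.5 = 26.57°;  2α = 53.13°
edge 2: e_2 = (+4.57, +1.62);  n_2 = (+0.3341, -0.9425)
edge 5: e_5 = (-1.70, -1.16);  n_5 = (-0.5636, +0.8260)
∠(n_2, n_5) = 165.21°
δ = |180° − 165.21°| = 14.79°
14.79° ≤ 2α = 53.13°  →  valid

δ = 14.79°, valid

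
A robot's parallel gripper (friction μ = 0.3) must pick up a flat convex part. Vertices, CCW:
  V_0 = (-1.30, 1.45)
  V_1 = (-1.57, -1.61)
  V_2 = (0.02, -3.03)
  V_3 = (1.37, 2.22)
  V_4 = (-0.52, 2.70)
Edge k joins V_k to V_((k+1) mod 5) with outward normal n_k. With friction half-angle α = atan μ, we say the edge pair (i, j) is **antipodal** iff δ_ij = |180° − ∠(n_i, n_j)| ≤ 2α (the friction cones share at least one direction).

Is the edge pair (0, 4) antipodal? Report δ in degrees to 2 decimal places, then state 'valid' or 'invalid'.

δ = 153.08°, invalid

α = atan 0.3 = 16.70°;  2α = 33.40°
edge 0: e_0 = (-0.27, -3.06);  n_0 = (-0.9961, +0.0879)
edge 4: e_4 = (-0.78, -1.25);  n_4 = (-0.8484, +0.5294)
∠(n_0, n_4) = 26.92°
δ = |180° − 26.92°| = 153.08°
153.08° > 2α = 33.40°  →  invalid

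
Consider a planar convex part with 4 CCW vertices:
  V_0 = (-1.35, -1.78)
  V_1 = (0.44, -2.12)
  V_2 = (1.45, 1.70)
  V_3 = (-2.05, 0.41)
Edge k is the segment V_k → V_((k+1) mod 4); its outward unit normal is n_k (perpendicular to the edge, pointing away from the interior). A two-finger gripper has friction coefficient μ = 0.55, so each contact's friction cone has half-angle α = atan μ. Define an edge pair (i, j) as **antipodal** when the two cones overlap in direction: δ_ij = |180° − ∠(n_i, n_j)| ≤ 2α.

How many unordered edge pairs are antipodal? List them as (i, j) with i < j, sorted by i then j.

count = 3; pairs: (0,2), (1,2), (1,3)

α = atan 0.55 = 28.81°;  2α = 57.62°
n_0 = (-0.1866, -0.9824)
n_1 = (+0.9668, -0.2556)
n_2 = (-0.3458, +0.9383)
n_3 = (-0.9525, -0.3045)
  (0,1): δ = 94.06°  ·
  (0,2): δ = 30.99°  ✓
  (0,3): δ = 118.48°  ·
  (1,2): δ = 54.96°  ✓
  (1,3): δ = 32.54°  ✓
  (2,3): δ = 92.51°  ·
antipodal pairs: 3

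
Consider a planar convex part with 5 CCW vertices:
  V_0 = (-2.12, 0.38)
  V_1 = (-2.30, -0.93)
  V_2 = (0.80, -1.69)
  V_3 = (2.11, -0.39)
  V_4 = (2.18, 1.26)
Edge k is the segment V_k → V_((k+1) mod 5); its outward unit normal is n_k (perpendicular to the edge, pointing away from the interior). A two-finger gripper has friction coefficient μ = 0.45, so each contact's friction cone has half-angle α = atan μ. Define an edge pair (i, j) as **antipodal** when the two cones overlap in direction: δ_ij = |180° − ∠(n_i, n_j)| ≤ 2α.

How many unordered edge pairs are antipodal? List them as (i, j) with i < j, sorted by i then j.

α = atan 0.45 = 24.23°;  2α = 48.46°
n_0 = (-0.9907, +0.1361)
n_1 = (-0.2381, -0.9712)
n_2 = (+0.7044, -0.7098)
n_3 = (+0.9991, -0.0424)
n_4 = (-0.2005, +0.9797)
  (0,1): δ = 95.95°  ·
  (0,2): δ = 37.40°  ✓
  (0,3): δ = 5.39°  ✓
  (0,4): δ = 109.39°  ·
  (1,2): δ = 121.44°  ·
  (1,3): δ = 78.65°  ·
  (1,4): δ = 25.34°  ✓
  (2,3): δ = 137.21°  ·
  (2,4): δ = 33.21°  ✓
  (3,4): δ = 76.00°  ·
antipodal pairs: 4

count = 4; pairs: (0,2), (0,3), (1,4), (2,4)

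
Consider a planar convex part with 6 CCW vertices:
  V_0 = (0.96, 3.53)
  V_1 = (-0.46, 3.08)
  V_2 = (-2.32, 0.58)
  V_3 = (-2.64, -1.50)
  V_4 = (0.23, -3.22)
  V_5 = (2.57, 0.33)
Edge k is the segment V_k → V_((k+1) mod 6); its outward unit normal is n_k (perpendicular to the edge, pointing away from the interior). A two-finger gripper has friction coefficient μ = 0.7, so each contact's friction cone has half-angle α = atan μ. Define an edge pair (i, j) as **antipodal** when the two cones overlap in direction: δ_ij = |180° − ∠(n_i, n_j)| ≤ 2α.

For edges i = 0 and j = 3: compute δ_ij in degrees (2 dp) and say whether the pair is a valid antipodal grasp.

α = atan 0.7 = 34.99°;  2α = 69.98°
edge 0: e_0 = (-1.42, -0.45);  n_0 = (-0.3021, +0.9533)
edge 3: e_3 = (+2.87, -1.72);  n_3 = (-0.5141, -0.8578)
∠(n_0, n_3) = 131.48°
δ = |180° − 131.48°| = 48.52°
48.52° ≤ 2α = 69.98°  →  valid

δ = 48.52°, valid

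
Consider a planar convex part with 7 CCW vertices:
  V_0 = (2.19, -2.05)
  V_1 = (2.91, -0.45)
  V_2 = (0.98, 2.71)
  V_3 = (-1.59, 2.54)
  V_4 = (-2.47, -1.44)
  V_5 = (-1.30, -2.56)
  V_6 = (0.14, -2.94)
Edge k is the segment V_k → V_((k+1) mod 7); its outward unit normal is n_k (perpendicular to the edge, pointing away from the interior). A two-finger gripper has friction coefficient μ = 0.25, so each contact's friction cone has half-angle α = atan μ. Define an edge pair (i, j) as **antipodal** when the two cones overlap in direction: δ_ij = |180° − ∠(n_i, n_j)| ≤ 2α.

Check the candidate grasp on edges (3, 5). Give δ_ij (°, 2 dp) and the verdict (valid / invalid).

δ = 92.31°, invalid

α = atan 0.25 = 14.04°;  2α = 28.07°
edge 3: e_3 = (-0.88, -3.98);  n_3 = (-0.9764, +0.2159)
edge 5: e_5 = (+1.44, -0.38);  n_5 = (-0.2552, -0.9669)
∠(n_3, n_5) = 87.69°
δ = |180° − 87.69°| = 92.31°
92.31° > 2α = 28.07°  →  invalid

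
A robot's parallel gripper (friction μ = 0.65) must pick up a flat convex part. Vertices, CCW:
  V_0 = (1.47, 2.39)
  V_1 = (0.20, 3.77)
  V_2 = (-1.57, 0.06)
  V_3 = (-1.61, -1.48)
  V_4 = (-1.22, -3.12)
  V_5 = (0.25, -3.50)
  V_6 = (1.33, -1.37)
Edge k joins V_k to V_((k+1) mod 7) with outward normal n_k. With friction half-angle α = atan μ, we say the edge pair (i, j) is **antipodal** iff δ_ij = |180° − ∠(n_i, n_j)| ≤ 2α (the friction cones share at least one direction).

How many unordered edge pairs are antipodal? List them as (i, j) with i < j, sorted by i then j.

α = atan 0.65 = 33.02°;  2α = 66.05°
n_0 = (+0.7358, +0.6772)
n_1 = (-0.9025, +0.4306)
n_2 = (-0.9997, +0.0260)
n_3 = (-0.9729, -0.2314)
n_4 = (-0.2503, -0.9682)
n_5 = (+0.8919, -0.4522)
n_6 = (+0.9993, -0.0372)
  (0,1): δ = 68.13°  ·
  (0,2): δ = 44.11°  ✓
  (0,3): δ = 29.25°  ✓
  (0,4): δ = 32.88°  ✓
  (0,5): δ = 110.49°  ·
  (0,6): δ = 135.24°  ·
  (1,2): δ = 155.98°  ·
  (1,3): δ = 141.12°  ·
  (1,4): δ = 78.99°  ·
  (1,5): δ = 1.38°  ✓
  (1,6): δ = 23.37°  ✓
  (2,3): δ = 165.14°  ·
  (2,4): δ = 103.01°  ·
  (2,5): δ = 25.40°  ✓
  (2,6): δ = 0.64°  ✓
  (3,4): δ = 117.87°  ·
  (3,5): δ = 40.26°  ✓
  (3,6): δ = 15.51°  ✓
  (4,5): δ = 102.39°  ·
  (4,6): δ = 77.64°  ·
  (5,6): δ = 155.25°  ·
antipodal pairs: 9

count = 9; pairs: (0,2), (0,3), (0,4), (1,5), (1,6), (2,5), (2,6), (3,5), (3,6)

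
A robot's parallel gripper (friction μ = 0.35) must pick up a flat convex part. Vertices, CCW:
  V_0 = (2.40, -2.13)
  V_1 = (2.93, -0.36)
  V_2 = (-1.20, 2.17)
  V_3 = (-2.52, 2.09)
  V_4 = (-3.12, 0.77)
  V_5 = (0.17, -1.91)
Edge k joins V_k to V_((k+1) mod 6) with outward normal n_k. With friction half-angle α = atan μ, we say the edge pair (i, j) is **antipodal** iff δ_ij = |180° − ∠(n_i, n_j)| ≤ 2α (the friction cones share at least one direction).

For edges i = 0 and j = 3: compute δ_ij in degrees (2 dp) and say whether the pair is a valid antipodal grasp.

α = atan 0.35 = 19.29°;  2α = 38.58°
edge 0: e_0 = (+0.53, +1.77);  n_0 = (+0.9580, -0.2869)
edge 3: e_3 = (-0.60, -1.32);  n_3 = (-0.9104, +0.4138)
∠(n_0, n_3) = 172.23°
δ = |180° − 172.23°| = 7.77°
7.77° ≤ 2α = 38.58°  →  valid

δ = 7.77°, valid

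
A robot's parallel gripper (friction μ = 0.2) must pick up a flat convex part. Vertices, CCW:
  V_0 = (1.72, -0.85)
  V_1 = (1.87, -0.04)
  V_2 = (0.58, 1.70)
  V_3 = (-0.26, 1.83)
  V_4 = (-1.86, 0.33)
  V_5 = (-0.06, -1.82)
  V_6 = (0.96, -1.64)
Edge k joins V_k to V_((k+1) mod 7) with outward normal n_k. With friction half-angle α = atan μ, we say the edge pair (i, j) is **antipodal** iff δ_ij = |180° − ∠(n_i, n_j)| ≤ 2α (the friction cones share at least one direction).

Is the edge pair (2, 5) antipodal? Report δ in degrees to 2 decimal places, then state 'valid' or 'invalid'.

α = atan 0.2 = 11.31°;  2α = 22.62°
edge 2: e_2 = (-0.84, +0.13);  n_2 = (+0.1529, +0.9882)
edge 5: e_5 = (+1.02, +0.18);  n_5 = (+0.1738, -0.9848)
∠(n_2, n_5) = 161.19°
δ = |180° − 161.19°| = 18.81°
18.81° ≤ 2α = 22.62°  →  valid

δ = 18.81°, valid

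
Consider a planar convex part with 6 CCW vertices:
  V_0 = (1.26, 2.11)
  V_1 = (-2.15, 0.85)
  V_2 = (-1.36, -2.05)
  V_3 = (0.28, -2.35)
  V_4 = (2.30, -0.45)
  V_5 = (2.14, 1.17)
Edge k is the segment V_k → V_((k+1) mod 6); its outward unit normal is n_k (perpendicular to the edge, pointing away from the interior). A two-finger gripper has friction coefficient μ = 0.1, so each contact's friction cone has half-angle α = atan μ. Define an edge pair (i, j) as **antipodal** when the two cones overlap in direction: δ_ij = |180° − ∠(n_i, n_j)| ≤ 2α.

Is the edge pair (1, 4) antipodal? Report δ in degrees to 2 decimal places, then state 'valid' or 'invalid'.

α = atan 0.1 = 5.71°;  2α = 11.42°
edge 1: e_1 = (+0.79, -2.90);  n_1 = (-0.9648, -0.2628)
edge 4: e_4 = (-0.16, +1.62);  n_4 = (+0.9952, +0.0983)
∠(n_1, n_4) = 170.40°
δ = |180° − 170.40°| = 9.60°
9.60° ≤ 2α = 11.42°  →  valid

δ = 9.60°, valid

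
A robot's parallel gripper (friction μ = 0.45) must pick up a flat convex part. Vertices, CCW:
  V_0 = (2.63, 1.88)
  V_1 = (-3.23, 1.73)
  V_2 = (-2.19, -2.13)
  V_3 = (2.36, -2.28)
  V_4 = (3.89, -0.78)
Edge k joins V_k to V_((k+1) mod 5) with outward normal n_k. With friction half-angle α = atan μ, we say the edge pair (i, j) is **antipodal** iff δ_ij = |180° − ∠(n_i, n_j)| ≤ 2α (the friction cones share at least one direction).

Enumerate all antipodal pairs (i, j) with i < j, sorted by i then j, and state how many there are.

count = 3; pairs: (0,2), (0,3), (1,4)

α = atan 0.45 = 24.23°;  2α = 48.46°
n_0 = (-0.0256, +0.9997)
n_1 = (-0.9656, -0.2602)
n_2 = (-0.0329, -0.9995)
n_3 = (+0.7001, -0.7141)
n_4 = (+0.9037, +0.4281)
  (0,1): δ = 76.39°  ·
  (0,2): δ = 3.35°  ✓
  (0,3): δ = 42.97°  ✓
  (0,4): δ = 113.88°  ·
  (1,2): δ = 106.97°  ·
  (1,3): δ = 60.65°  ·
  (1,4): δ = 10.27°  ✓
  (2,3): δ = 133.68°  ·
  (2,4): δ = 62.77°  ·
  (3,4): δ = 109.09°  ·
antipodal pairs: 3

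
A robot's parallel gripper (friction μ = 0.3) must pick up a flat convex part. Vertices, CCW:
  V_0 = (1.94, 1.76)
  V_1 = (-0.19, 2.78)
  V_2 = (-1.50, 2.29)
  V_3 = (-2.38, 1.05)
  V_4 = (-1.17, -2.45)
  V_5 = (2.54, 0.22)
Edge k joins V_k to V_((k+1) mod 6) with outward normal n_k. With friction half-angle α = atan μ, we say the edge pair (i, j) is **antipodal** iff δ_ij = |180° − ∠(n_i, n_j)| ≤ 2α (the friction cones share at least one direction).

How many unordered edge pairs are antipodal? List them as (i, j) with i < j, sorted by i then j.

count = 3; pairs: (1,4), (2,4), (3,5)

α = atan 0.3 = 16.70°;  2α = 33.40°
n_0 = (+0.4319, +0.9019)
n_1 = (-0.3503, +0.9366)
n_2 = (-0.8155, +0.5787)
n_3 = (-0.9451, -0.3267)
n_4 = (+0.5841, -0.8117)
n_5 = (+0.9318, +0.3630)
  (0,1): δ = 133.90°  ·
  (0,2): δ = 99.77°  ·
  (0,3): δ = 45.34°  ·
  (0,4): δ = 61.33°  ·
  (0,5): δ = 136.87°  ·
  (1,2): δ = 145.87°  ·
  (1,3): δ = 91.44°  ·
  (1,4): δ = 15.23°  ✓
  (1,5): δ = 90.78°  ·
  (2,3): δ = 125.57°  ·
  (2,4): δ = 18.90°  ✓
  (2,5): δ = 56.65°  ·
  (3,4): δ = 73.33°  ·
  (3,5): δ = 2.22°  ✓
  (4,5): δ = 104.46°  ·
antipodal pairs: 3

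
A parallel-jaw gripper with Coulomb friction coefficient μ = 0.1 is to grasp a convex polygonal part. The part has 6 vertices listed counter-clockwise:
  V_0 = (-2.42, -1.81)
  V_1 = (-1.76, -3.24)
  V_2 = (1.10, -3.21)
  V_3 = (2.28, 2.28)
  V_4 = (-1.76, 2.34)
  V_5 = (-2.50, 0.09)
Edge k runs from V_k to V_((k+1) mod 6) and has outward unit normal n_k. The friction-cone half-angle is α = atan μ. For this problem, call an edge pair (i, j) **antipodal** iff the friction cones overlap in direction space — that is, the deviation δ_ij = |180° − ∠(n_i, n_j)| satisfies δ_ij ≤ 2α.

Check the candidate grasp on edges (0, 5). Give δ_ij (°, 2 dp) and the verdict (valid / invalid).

α = atan 0.1 = 5.71°;  2α = 11.42°
edge 0: e_0 = (+0.66, -1.43);  n_0 = (-0.9080, -0.4191)
edge 5: e_5 = (+0.08, -1.90);  n_5 = (-0.9991, -0.0421)
∠(n_0, n_5) = 22.36°
δ = |180° − 22.36°| = 157.64°
157.64° > 2α = 11.42°  →  invalid

δ = 157.64°, invalid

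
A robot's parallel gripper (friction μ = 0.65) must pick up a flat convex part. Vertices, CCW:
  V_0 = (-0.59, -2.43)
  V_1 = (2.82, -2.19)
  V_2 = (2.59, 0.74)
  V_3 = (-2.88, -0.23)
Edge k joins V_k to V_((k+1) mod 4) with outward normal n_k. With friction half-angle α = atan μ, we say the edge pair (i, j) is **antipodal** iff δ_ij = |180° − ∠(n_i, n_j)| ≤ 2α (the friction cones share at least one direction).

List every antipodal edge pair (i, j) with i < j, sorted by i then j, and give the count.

α = atan 0.65 = 33.02°;  2α = 66.05°
n_0 = (+0.0702, -0.9975)
n_1 = (+0.9969, +0.0783)
n_2 = (-0.1746, +0.9846)
n_3 = (-0.6928, -0.7211)
  (0,1): δ = 89.54°  ·
  (0,2): δ = 6.03°  ✓
  (0,3): δ = 132.12°  ·
  (1,2): δ = 84.43°  ·
  (1,3): δ = 41.66°  ✓
  (2,3): δ = 53.91°  ✓
antipodal pairs: 3

count = 3; pairs: (0,2), (1,3), (2,3)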